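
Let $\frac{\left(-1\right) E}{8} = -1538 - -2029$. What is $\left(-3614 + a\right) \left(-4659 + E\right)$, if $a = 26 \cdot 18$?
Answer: $27014702$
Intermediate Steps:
$E = -3928$ ($E = - 8 \left(-1538 - -2029\right) = - 8 \left(-1538 + 2029\right) = \left(-8\right) 491 = -3928$)
$a = 468$
$\left(-3614 + a\right) \left(-4659 + E\right) = \left(-3614 + 468\right) \left(-4659 - 3928\right) = \left(-3146\right) \left(-8587\right) = 27014702$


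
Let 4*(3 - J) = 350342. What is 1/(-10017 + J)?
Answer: -2/195199 ≈ -1.0246e-5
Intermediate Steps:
J = -175165/2 (J = 3 - ¼*350342 = 3 - 175171/2 = -175165/2 ≈ -87583.)
1/(-10017 + J) = 1/(-10017 - 175165/2) = 1/(-195199/2) = -2/195199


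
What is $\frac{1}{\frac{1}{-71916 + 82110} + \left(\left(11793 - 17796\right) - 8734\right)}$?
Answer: $- \frac{10194}{150228977} \approx -6.7856 \cdot 10^{-5}$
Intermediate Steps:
$\frac{1}{\frac{1}{-71916 + 82110} + \left(\left(11793 - 17796\right) - 8734\right)} = \frac{1}{\frac{1}{10194} - 14737} = \frac{1}{- \frac{150228977}{10194}} = - \frac{10194}{150228977}$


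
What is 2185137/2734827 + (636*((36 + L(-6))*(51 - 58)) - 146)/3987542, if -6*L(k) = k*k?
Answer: 1391277130732/1817539587539 ≈ 0.76547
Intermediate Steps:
L(k) = -k²/6 (L(k) = -k*k/6 = -k²/6)
2185137/2734827 + (636*((36 + L(-6))*(51 - 58)) - 146)/3987542 = 2185137/2734827 + (636*((36 - ⅙*(-6)²)*(51 - 58)) - 146)/3987542 = 2185137*(1/2734827) + (636*((36 - ⅙*36)*(-7)) - 146)*(1/3987542) = 728379/911609 + (636*((36 - 6)*(-7)) - 146)*(1/3987542) = 728379/911609 + (636*(30*(-7)) - 146)*(1/3987542) = 728379/911609 + (636*(-210) - 146)*(1/3987542) = 728379/911609 + (-133560 - 146)*(1/3987542) = 728379/911609 - 133706*1/3987542 = 728379/911609 - 66853/1993771 = 1391277130732/1817539587539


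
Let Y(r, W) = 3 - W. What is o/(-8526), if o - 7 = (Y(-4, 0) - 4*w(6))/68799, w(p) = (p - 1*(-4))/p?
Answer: -722384/879870411 ≈ -0.00082101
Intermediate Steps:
w(p) = (4 + p)/p (w(p) = (p + 4)/p = (4 + p)/p)
o = 1444768/206397 (o = 7 + ((3 - 1*0) - 4*(4 + 6)/6)/68799 = 7 + ((3 + 0) - 2*10/3)*(1/68799) = 7 + (3 - 4*5/3)*(1/68799) = 7 + (3 - 20/3)*(1/68799) = 7 - 11/3*1/68799 = 7 - 11/206397 = 1444768/206397 ≈ 6.9999)
o/(-8526) = (1444768/206397)/(-8526) = (1444768/206397)*(-1/8526) = -722384/879870411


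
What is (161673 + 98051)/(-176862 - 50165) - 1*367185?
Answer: -83361168719/227027 ≈ -3.6719e+5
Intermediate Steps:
(161673 + 98051)/(-176862 - 50165) - 1*367185 = 259724/(-227027) - 367185 = 259724*(-1/227027) - 367185 = -259724/227027 - 367185 = -83361168719/227027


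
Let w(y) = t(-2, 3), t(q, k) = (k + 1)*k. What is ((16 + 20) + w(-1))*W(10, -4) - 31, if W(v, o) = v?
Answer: 449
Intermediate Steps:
t(q, k) = k*(1 + k) (t(q, k) = (1 + k)*k = k*(1 + k))
w(y) = 12 (w(y) = 3*(1 + 3) = 3*4 = 12)
((16 + 20) + w(-1))*W(10, -4) - 31 = ((16 + 20) + 12)*10 - 31 = (36 + 12)*10 - 31 = 48*10 - 31 = 480 - 31 = 449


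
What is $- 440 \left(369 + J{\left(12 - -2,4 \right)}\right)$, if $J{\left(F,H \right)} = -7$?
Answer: $-159280$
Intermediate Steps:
$- 440 \left(369 + J{\left(12 - -2,4 \right)}\right) = - 440 \left(369 - 7\right) = \left(-440\right) 362 = -159280$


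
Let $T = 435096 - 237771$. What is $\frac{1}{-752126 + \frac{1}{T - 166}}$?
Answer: $- \frac{197159}{148288410033} \approx -1.3296 \cdot 10^{-6}$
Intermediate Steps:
$T = 197325$
$\frac{1}{-752126 + \frac{1}{T - 166}} = \frac{1}{-752126 + \frac{1}{197325 - 166}} = \frac{1}{-752126 + \frac{1}{197159}} = \frac{1}{- \frac{148288410033}{197159}} = - \frac{197159}{148288410033}$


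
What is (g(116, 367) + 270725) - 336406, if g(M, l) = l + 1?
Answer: -65313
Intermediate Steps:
g(M, l) = 1 + l
(g(116, 367) + 270725) - 336406 = ((1 + 367) + 270725) - 336406 = (368 + 270725) - 336406 = 271093 - 336406 = -65313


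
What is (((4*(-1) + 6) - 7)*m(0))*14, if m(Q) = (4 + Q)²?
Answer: -1120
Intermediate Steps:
(((4*(-1) + 6) - 7)*m(0))*14 = (((4*(-1) + 6) - 7)*(4 + 0)²)*14 = (((-4 + 6) - 7)*4²)*14 = ((2 - 7)*16)*14 = -5*16*14 = -80*14 = -1120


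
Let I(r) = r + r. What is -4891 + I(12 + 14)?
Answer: -4839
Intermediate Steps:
I(r) = 2*r
-4891 + I(12 + 14) = -4891 + 2*(12 + 14) = -4891 + 2*26 = -4891 + 52 = -4839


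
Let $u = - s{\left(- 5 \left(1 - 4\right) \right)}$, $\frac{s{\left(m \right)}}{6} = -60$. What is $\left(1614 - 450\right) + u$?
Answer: $1524$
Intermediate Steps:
$s{\left(m \right)} = -360$ ($s{\left(m \right)} = 6 \left(-60\right) = -360$)
$u = 360$ ($u = \left(-1\right) \left(-360\right) = 360$)
$\left(1614 - 450\right) + u = \left(1614 - 450\right) + 360 = 1164 + 360 = 1524$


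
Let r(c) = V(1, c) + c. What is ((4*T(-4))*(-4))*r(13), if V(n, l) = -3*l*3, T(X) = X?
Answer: -6656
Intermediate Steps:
V(n, l) = -9*l
r(c) = -8*c (r(c) = -9*c + c = -8*c)
((4*T(-4))*(-4))*r(13) = ((4*(-4))*(-4))*(-8*13) = -16*(-4)*(-104) = 64*(-104) = -6656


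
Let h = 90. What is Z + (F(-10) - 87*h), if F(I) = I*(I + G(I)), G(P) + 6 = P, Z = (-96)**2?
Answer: 1646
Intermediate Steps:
Z = 9216
G(P) = -6 + P
F(I) = I*(-6 + 2*I) (F(I) = I*(I + (-6 + I)) = I*(-6 + 2*I))
Z + (F(-10) - 87*h) = 9216 + (2*(-10)*(-3 - 10) - 87*90) = 9216 + (2*(-10)*(-13) - 7830) = 9216 + (260 - 7830) = 9216 - 7570 = 1646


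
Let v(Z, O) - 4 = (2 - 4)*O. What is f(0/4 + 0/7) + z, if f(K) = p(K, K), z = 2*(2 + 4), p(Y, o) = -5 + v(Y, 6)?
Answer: -1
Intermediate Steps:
v(Z, O) = 4 - 2*O (v(Z, O) = 4 + (2 - 4)*O = 4 - 2*O)
p(Y, o) = -13 (p(Y, o) = -5 + (4 - 2*6) = -5 + (4 - 12) = -5 - 8 = -13)
z = 12 (z = 2*6 = 12)
f(K) = -13
f(0/4 + 0/7) + z = -13 + 12 = -1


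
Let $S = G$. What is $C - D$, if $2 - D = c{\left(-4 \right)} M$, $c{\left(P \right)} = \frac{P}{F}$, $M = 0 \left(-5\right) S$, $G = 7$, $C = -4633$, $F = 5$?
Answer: $-4635$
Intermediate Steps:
$S = 7$
$M = 0$ ($M = 0 \left(-5\right) 7 = 0 \cdot 7 = 0$)
$c{\left(P \right)} = \frac{P}{5}$
$D = 2$ ($D = 2 - \frac{1}{5} \left(-4\right) 0 = 2 - \left(- \frac{4}{5}\right) 0 = 2 - 0 = 2 + 0 = 2$)
$C - D = -4633 - 2 = -4635$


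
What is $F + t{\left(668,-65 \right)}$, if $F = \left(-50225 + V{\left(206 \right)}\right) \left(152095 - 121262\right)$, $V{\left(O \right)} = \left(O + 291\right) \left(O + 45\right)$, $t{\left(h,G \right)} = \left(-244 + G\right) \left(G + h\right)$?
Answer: $2297550499$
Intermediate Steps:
$V{\left(O \right)} = \left(45 + O\right) \left(291 + O\right)$ ($V{\left(O \right)} = \left(291 + O\right) \left(45 + O\right) = \left(45 + O\right) \left(291 + O\right)$)
$F = 2297736826$ ($F = \left(-50225 + \left(13095 + 206^{2} + 336 \cdot 206\right)\right) \left(152095 - 121262\right) = \left(-50225 + \left(13095 + 42436 + 69216\right)\right) 30833 = \left(-50225 + 124747\right) 30833 = 74522 \cdot 30833 = 2297736826$)
$F + t{\left(668,-65 \right)} = 2297736826 - \left(190552 - 4225\right) = 2297736826 + \left(4225 + 15860 - 162992 - 43420\right) = 2297736826 - 186327 = 2297550499$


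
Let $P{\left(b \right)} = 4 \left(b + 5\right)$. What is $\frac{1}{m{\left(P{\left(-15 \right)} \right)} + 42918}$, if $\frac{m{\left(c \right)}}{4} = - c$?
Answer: $\frac{1}{43078} \approx 2.3214 \cdot 10^{-5}$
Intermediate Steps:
$P{\left(b \right)} = 20 + 4 b$ ($P{\left(b \right)} = 4 \left(5 + b\right) = 20 + 4 b$)
$m{\left(c \right)} = - 4 c$ ($m{\left(c \right)} = 4 \left(- c\right) = - 4 c$)
$\frac{1}{m{\left(P{\left(-15 \right)} \right)} + 42918} = \frac{1}{- 4 \left(20 + 4 \left(-15\right)\right) + 42918} = \frac{1}{- 4 \left(20 - 60\right) + 42918} = \frac{1}{\left(-4\right) \left(-40\right) + 42918} = \frac{1}{160 + 42918} = \frac{1}{43078}$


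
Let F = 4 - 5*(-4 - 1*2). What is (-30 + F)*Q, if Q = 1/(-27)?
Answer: -4/27 ≈ -0.14815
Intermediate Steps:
Q = -1/27 ≈ -0.037037
F = 34 (F = 4 - 5*(-4 - 2) = 4 - 5*(-6) = 4 + 30 = 34)
(-30 + F)*Q = (-30 + 34)*(-1/27) = 4*(-1/27) = -4/27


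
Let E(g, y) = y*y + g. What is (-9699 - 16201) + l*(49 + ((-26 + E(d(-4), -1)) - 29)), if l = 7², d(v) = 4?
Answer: -25949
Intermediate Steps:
l = 49
E(g, y) = g + y² (E(g, y) = y² + g = g + y²)
(-9699 - 16201) + l*(49 + ((-26 + E(d(-4), -1)) - 29)) = (-9699 - 16201) + 49*(49 + ((-26 + (4 + (-1)²)) - 29)) = -25900 + 49*(49 + ((-26 + (4 + 1)) - 29)) = -25900 + 49*(49 + ((-26 + 5) - 29)) = -25900 + 49*(49 + (-21 - 29)) = -25900 + 49*(49 - 50) = -25900 + 49*(-1) = -25900 - 49 = -25949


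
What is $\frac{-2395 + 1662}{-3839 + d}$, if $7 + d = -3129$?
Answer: $\frac{733}{6975} \approx 0.10509$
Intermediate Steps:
$d = -3136$ ($d = -7 - 3129 = -3136$)
$\frac{-2395 + 1662}{-3839 + d} = \frac{-2395 + 1662}{-3839 - 3136} = - \frac{733}{-6975} = \left(-733\right) \left(- \frac{1}{6975}\right) = \frac{733}{6975}$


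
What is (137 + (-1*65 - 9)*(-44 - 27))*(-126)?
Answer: -679266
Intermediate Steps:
(137 + (-1*65 - 9)*(-44 - 27))*(-126) = (137 + (-65 - 9)*(-71))*(-126) = (137 - 74*(-71))*(-126) = (137 + 5254)*(-126) = 5391*(-126) = -679266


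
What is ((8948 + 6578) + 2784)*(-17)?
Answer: -311270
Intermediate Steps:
((8948 + 6578) + 2784)*(-17) = (15526 + 2784)*(-17) = 18310*(-17) = -311270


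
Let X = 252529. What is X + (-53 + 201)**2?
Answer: 274433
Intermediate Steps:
X + (-53 + 201)**2 = 252529 + (-53 + 201)**2 = 252529 + 148**2 = 252529 + 21904 = 274433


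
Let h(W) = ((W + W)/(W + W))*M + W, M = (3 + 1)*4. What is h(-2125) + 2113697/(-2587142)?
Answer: -5458396175/2587142 ≈ -2109.8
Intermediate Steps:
M = 16 (M = 4*4 = 16)
h(W) = 16 + W (h(W) = ((W + W)/(W + W))*16 + W = ((2*W)/((2*W)))*16 + W = ((2*W)*(1/(2*W)))*16 + W = 1*16 + W = 16 + W)
h(-2125) + 2113697/(-2587142) = (16 - 2125) + 2113697/(-2587142) = -2109 + 2113697*(-1/2587142) = -2109 - 2113697/2587142 = -5458396175/2587142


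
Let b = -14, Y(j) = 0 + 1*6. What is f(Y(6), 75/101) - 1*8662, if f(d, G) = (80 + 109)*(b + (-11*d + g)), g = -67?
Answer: -36445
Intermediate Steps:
Y(j) = 6 (Y(j) = 0 + 6 = 6)
f(d, G) = -15309 - 2079*d (f(d, G) = (80 + 109)*(-14 + (-11*d - 67)) = 189*(-14 + (-67 - 11*d)) = 189*(-81 - 11*d) = -15309 - 2079*d)
f(Y(6), 75/101) - 1*8662 = (-15309 - 2079*6) - 1*8662 = (-15309 - 12474) - 8662 = -27783 - 8662 = -36445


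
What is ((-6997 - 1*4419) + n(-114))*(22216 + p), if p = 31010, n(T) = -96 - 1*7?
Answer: -613110294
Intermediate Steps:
n(T) = -103 (n(T) = -96 - 7 = -103)
((-6997 - 1*4419) + n(-114))*(22216 + p) = ((-6997 - 1*4419) - 103)*(22216 + 31010) = ((-6997 - 4419) - 103)*53226 = (-11416 - 103)*53226 = -11519*53226 = -613110294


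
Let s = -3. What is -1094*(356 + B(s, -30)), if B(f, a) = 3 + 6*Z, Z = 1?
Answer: -399310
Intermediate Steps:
B(f, a) = 9 (B(f, a) = 3 + 6*1 = 3 + 6 = 9)
-1094*(356 + B(s, -30)) = -1094*(356 + 9) = -1094*365 = -399310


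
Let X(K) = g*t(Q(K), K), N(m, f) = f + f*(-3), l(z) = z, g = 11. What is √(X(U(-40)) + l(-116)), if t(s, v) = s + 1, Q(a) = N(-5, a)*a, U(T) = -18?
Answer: I*√7233 ≈ 85.047*I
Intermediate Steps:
N(m, f) = -2*f (N(m, f) = f - 3*f = -2*f)
Q(a) = -2*a² (Q(a) = (-2*a)*a = -2*a²)
t(s, v) = 1 + s
X(K) = 11 - 22*K² (X(K) = 11*(1 - 2*K²) = 11 - 22*K²)
√(X(U(-40)) + l(-116)) = √((11 - 22*(-18)²) - 116) = √((11 - 22*324) - 116) = √((11 - 7128) - 116) = √(-7117 - 116) = √(-7233) = I*√7233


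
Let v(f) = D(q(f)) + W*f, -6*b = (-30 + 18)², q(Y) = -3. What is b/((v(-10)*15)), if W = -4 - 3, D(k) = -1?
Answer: -8/345 ≈ -0.023188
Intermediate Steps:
b = -24 (b = -(-30 + 18)²/6 = -⅙*(-12)² = -⅙*144 = -24)
W = -7
v(f) = -1 - 7*f
b/((v(-10)*15)) = -24*1/(15*(-1 - 7*(-10))) = -24*1/(15*(-1 + 70)) = -24/(69*15) = -24/1035 = -24*1/1035 = -8/345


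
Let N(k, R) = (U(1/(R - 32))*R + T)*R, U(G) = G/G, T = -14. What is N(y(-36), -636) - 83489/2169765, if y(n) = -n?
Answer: 896980767511/2169765 ≈ 4.1340e+5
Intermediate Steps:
U(G) = 1
N(k, R) = R*(-14 + R) (N(k, R) = (1*R - 14)*R = (R - 14)*R = (-14 + R)*R = R*(-14 + R))
N(y(-36), -636) - 83489/2169765 = -636*(-14 - 636) - 83489/2169765 = -636*(-650) - 83489*1/2169765 = 413400 - 83489/2169765 = 896980767511/2169765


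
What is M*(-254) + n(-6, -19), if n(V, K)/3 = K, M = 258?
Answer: -65589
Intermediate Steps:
n(V, K) = 3*K
M*(-254) + n(-6, -19) = 258*(-254) + 3*(-19) = -65532 - 57 = -65589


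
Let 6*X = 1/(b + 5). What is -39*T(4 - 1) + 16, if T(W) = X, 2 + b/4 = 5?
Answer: 531/34 ≈ 15.618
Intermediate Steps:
b = 12 (b = -8 + 4*5 = -8 + 20 = 12)
X = 1/102 (X = 1/(6*(12 + 5)) = (1/6)/17 = (1/6)*(1/17) = 1/102 ≈ 0.0098039)
T(W) = 1/102
-39*T(4 - 1) + 16 = -39*1/102 + 16 = -13/34 + 16 = 531/34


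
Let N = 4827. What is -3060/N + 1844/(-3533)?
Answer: -6570656/5684597 ≈ -1.1559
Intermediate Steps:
-3060/N + 1844/(-3533) = -3060/4827 + 1844/(-3533) = -3060*1/4827 + 1844*(-1/3533) = -1020/1609 - 1844/3533 = -6570656/5684597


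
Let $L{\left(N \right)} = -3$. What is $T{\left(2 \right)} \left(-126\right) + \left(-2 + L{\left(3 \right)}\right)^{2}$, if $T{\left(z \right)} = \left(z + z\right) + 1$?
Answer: $-605$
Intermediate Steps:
$T{\left(z \right)} = 1 + 2 z$ ($T{\left(z \right)} = 2 z + 1 = 1 + 2 z$)
$T{\left(2 \right)} \left(-126\right) + \left(-2 + L{\left(3 \right)}\right)^{2} = \left(1 + 2 \cdot 2\right) \left(-126\right) + \left(-2 - 3\right)^{2} = \left(1 + 4\right) \left(-126\right) + \left(-5\right)^{2} = 5 \left(-126\right) + 25 = -630 + 25 = -605$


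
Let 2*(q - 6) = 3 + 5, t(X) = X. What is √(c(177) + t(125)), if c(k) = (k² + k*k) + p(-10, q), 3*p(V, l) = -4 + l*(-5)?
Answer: √62765 ≈ 250.53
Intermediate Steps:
q = 10 (q = 6 + (3 + 5)/2 = 6 + (½)*8 = 6 + 4 = 10)
p(V, l) = -4/3 - 5*l/3 (p(V, l) = (-4 + l*(-5))/3 = (-4 - 5*l)/3 = -4/3 - 5*l/3)
c(k) = -18 + 2*k² (c(k) = (k² + k*k) + (-4/3 - 5/3*10) = (k² + k²) + (-4/3 - 50/3) = 2*k² - 18 = -18 + 2*k²)
√(c(177) + t(125)) = √((-18 + 2*177²) + 125) = √((-18 + 2*31329) + 125) = √((-18 + 62658) + 125) = √(62640 + 125) = √62765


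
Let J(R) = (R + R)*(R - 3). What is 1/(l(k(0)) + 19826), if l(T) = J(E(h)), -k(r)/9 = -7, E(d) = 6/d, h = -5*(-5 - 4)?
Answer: 225/4460678 ≈ 5.0441e-5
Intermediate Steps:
h = 45 (h = -5*(-9) = 45)
k(r) = 63 (k(r) = -9*(-7) = 63)
J(R) = 2*R*(-3 + R) (J(R) = (2*R)*(-3 + R) = 2*R*(-3 + R))
l(T) = -172/225 (l(T) = 2*(6/45)*(-3 + 6/45) = 2*(6*(1/45))*(-3 + 6*(1/45)) = 2*(2/15)*(-3 + 2/15) = 2*(2/15)*(-43/15) = -172/225)
1/(l(k(0)) + 19826) = 1/(-172/225 + 19826) = 1/(4460678/225) = 225/4460678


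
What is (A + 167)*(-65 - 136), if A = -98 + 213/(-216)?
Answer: -328099/24 ≈ -13671.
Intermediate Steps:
A = -7127/72 (A = -98 + 213*(-1/216) = -98 - 71/72 = -7127/72 ≈ -98.986)
(A + 167)*(-65 - 136) = (-7127/72 + 167)*(-65 - 136) = (4897/72)*(-201) = -328099/24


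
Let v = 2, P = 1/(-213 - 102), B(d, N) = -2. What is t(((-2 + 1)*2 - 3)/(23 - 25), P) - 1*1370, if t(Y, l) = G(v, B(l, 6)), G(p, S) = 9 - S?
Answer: -1359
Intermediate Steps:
P = -1/315 (P = 1/(-315) = -1/315 ≈ -0.0031746)
t(Y, l) = 11 (t(Y, l) = 9 - 1*(-2) = 9 + 2 = 11)
t(((-2 + 1)*2 - 3)/(23 - 25), P) - 1*1370 = 11 - 1*1370 = 11 - 1370 = -1359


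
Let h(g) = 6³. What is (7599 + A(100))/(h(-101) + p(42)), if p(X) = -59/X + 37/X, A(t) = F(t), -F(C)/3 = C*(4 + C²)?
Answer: -62865621/4525 ≈ -13893.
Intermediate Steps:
F(C) = -3*C*(4 + C²)
h(g) = 216
A(t) = -3*t*(4 + t²)
p(X) = -22/X
(7599 + A(100))/(h(-101) + p(42)) = (7599 - 3*100*(4 + 100²))/(216 - 22/42) = (7599 - 3*100*(4 + 10000))/(216 - 22*1/42) = (7599 - 3*100*10004)/(216 - 11/21) = (7599 - 3001200)/(4525/21) = -2993601*21/4525 = -62865621/4525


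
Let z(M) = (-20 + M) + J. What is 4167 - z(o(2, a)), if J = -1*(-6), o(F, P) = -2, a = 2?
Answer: 4183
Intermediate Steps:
J = 6
z(M) = -14 + M (z(M) = (-20 + M) + 6 = -14 + M)
4167 - z(o(2, a)) = 4167 - (-14 - 2) = 4167 - 1*(-16) = 4167 + 16 = 4183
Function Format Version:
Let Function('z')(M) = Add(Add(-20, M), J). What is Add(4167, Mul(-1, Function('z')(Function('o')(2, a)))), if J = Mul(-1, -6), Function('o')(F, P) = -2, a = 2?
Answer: 4183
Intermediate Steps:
J = 6
Function('z')(M) = Add(-14, M) (Function('z')(M) = Add(Add(-20, M), 6) = Add(-14, M))
Add(4167, Mul(-1, Function('z')(Function('o')(2, a)))) = Add(4167, Mul(-1, Add(-14, -2))) = Add(4167, Mul(-1, -16)) = Add(4167, 16) = 4183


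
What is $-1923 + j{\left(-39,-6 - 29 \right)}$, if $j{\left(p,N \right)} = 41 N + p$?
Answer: $-3397$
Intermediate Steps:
$j{\left(p,N \right)} = p + 41 N$
$-1923 + j{\left(-39,-6 - 29 \right)} = -1923 + \left(-39 + 41 \left(-6 - 29\right)\right) = -1923 + \left(-39 + 41 \left(-35\right)\right) = -1923 - 1474 = -3397$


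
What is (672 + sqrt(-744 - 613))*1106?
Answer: 743232 + 1106*I*sqrt(1357) ≈ 7.4323e+5 + 40742.0*I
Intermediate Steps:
(672 + sqrt(-744 - 613))*1106 = (672 + sqrt(-1357))*1106 = (672 + I*sqrt(1357))*1106 = 743232 + 1106*I*sqrt(1357)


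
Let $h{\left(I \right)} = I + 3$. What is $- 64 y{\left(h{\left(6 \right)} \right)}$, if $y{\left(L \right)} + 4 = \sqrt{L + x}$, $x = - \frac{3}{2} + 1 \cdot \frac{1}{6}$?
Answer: $256 - \frac{64 \sqrt{69}}{3} \approx 78.792$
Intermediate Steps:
$x = - \frac{4}{3}$ ($x = \left(-3\right) \frac{1}{2} + 1 \cdot \frac{1}{6} = - \frac{3}{2} + \frac{1}{6} = - \frac{4}{3} \approx -1.3333$)
$h{\left(I \right)} = 3 + I$
$y{\left(L \right)} = -4 + \sqrt{- \frac{4}{3} + L}$ ($y{\left(L \right)} = -4 + \sqrt{L - \frac{4}{3}} = -4 + \sqrt{- \frac{4}{3} + L}$)
$- 64 y{\left(h{\left(6 \right)} \right)} = - 64 \left(-4 + \frac{\sqrt{-12 + 9 \left(3 + 6\right)}}{3}\right) = - 64 \left(-4 + \frac{\sqrt{-12 + 9 \cdot 9}}{3}\right) = - 64 \left(-4 + \frac{\sqrt{-12 + 81}}{3}\right) = - 64 \left(-4 + \frac{\sqrt{69}}{3}\right) = 256 - \frac{64 \sqrt{69}}{3}$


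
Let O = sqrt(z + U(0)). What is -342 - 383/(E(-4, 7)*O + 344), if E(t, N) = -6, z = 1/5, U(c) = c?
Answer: -50750252/147911 - 1149*sqrt(5)/295822 ≈ -343.12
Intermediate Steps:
z = 1/5 ≈ 0.20000
O = sqrt(5)/5 (O = sqrt(1/5 + 0) = sqrt(1/5) = sqrt(5)/5 ≈ 0.44721)
-342 - 383/(E(-4, 7)*O + 344) = -342 - 383/(-6*sqrt(5)/5 + 344) = -342 - 383/(344 - 6*sqrt(5)/5)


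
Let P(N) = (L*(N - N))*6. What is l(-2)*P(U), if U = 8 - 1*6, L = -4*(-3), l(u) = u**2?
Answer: 0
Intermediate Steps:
L = 12
U = 2 (U = 8 - 6 = 2)
P(N) = 0 (P(N) = (12*(N - N))*6 = (12*0)*6 = 0*6 = 0)
l(-2)*P(U) = (-2)**2*0 = 4*0 = 0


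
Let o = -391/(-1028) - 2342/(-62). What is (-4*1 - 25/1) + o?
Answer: 291737/31868 ≈ 9.1545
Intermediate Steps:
o = 1215909/31868 (o = -391*(-1/1028) - 2342*(-1/62) = 391/1028 + 1171/31 = 1215909/31868 ≈ 38.155)
(-4*1 - 25/1) + o = (-4*1 - 25/1) + 1215909/31868 = (-4 - 25*1) + 1215909/31868 = (-4 - 25) + 1215909/31868 = -29 + 1215909/31868 = 291737/31868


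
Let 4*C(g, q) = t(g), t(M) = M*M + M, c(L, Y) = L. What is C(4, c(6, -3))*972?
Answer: 4860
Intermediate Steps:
t(M) = M + M**2 (t(M) = M**2 + M = M + M**2)
C(g, q) = g*(1 + g)/4 (C(g, q) = (g*(1 + g))/4 = g*(1 + g)/4)
C(4, c(6, -3))*972 = ((1/4)*4*(1 + 4))*972 = ((1/4)*4*5)*972 = 5*972 = 4860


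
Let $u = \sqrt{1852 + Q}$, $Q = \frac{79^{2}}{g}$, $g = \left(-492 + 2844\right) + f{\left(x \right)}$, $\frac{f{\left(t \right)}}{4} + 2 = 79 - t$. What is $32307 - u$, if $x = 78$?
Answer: $32307 - \frac{\sqrt{2556230619}}{1174} \approx 32264.0$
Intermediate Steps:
$f{\left(t \right)} = 308 - 4 t$ ($f{\left(t \right)} = -8 + 4 \left(79 - t\right) = -8 - \left(-316 + 4 t\right) = 308 - 4 t$)
$g = 2348$ ($g = \left(-492 + 2844\right) + \left(308 - 312\right) = 2352 + \left(308 - 312\right) = 2352 - 4 = 2348$)
$Q = \frac{6241}{2348}$ ($Q = \frac{79^{2}}{2348} = 6241 \cdot \frac{1}{2348} = \frac{6241}{2348} \approx 2.658$)
$u = \frac{\sqrt{2556230619}}{1174}$ ($u = \sqrt{1852 + \frac{6241}{2348}} = \sqrt{\frac{4354737}{2348}} = \frac{\sqrt{2556230619}}{1174} \approx 43.066$)
$32307 - u = 32307 - \frac{\sqrt{2556230619}}{1174}$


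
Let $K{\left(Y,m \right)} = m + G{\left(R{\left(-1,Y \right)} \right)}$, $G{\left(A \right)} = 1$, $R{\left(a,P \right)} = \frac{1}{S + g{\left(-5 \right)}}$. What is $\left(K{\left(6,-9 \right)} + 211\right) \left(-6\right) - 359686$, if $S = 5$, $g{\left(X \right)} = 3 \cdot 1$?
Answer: $-360904$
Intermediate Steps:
$g{\left(X \right)} = 3$
$R{\left(a,P \right)} = \frac{1}{8}$ ($R{\left(a,P \right)} = \frac{1}{5 + 3} = \frac{1}{8}$)
$K{\left(Y,m \right)} = 1 + m$ ($K{\left(Y,m \right)} = m + 1 = 1 + m$)
$\left(K{\left(6,-9 \right)} + 211\right) \left(-6\right) - 359686 = \left(\left(1 - 9\right) + 211\right) \left(-6\right) - 359686 = \left(-8 + 211\right) \left(-6\right) - 359686 = 203 \left(-6\right) - 359686 = -1218 - 359686 = -360904$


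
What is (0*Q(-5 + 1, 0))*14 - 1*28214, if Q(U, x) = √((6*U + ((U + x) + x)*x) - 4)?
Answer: -28214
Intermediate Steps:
Q(U, x) = √(-4 + 6*U + x*(U + 2*x)) (Q(U, x) = √((6*U + (U + 2*x)*x) - 4) = √((6*U + x*(U + 2*x)) - 4) = √(-4 + 6*U + x*(U + 2*x)))
(0*Q(-5 + 1, 0))*14 - 1*28214 = (0*√(-4 + 2*0² + 6*(-5 + 1) + (-5 + 1)*0))*14 - 1*28214 = (0*√(-4 + 2*0 + 6*(-4) - 4*0))*14 - 28214 = (0*√(-4 + 0 - 24 + 0))*14 - 28214 = (0*√(-28))*14 - 28214 = (0*(2*I*√7))*14 - 28214 = 0*14 - 28214 = 0 - 28214 = -28214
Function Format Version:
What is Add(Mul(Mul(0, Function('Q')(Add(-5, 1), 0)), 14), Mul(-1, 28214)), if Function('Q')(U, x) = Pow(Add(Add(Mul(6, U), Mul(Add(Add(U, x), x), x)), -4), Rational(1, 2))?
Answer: -28214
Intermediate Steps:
Function('Q')(U, x) = Pow(Add(-4, Mul(6, U), Mul(x, Add(U, Mul(2, x)))), Rational(1, 2)) (Function('Q')(U, x) = Pow(Add(Add(Mul(6, U), Mul(Add(U, Mul(2, x)), x)), -4), Rational(1, 2)) = Pow(Add(Add(Mul(6, U), Mul(x, Add(U, Mul(2, x)))), -4), Rational(1, 2)) = Pow(Add(-4, Mul(6, U), Mul(x, Add(U, Mul(2, x)))), Rational(1, 2)))
Add(Mul(Mul(0, Function('Q')(Add(-5, 1), 0)), 14), Mul(-1, 28214)) = Add(Mul(Mul(0, Pow(Add(-4, Mul(2, Pow(0, 2)), Mul(6, Add(-5, 1)), Mul(Add(-5, 1), 0)), Rational(1, 2))), 14), Mul(-1, 28214)) = Add(Mul(Mul(0, Pow(Add(-4, Mul(2, 0), Mul(6, -4), Mul(-4, 0)), Rational(1, 2))), 14), -28214) = Add(Mul(Mul(0, Pow(Add(-4, 0, -24, 0), Rational(1, 2))), 14), -28214) = Add(Mul(Mul(0, Pow(-28, Rational(1, 2))), 14), -28214) = Add(Mul(Mul(0, Mul(2, I, Pow(7, Rational(1, 2)))), 14), -28214) = Add(Mul(0, 14), -28214) = Add(0, -28214) = -28214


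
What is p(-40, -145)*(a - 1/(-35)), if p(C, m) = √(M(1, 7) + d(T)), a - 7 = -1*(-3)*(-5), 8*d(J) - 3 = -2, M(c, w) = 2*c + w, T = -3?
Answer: -279*√146/140 ≈ -24.080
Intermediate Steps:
M(c, w) = w + 2*c
d(J) = ⅛ (d(J) = 3/8 + (⅛)*(-2) = 3/8 - ¼ = ⅛)
a = -8 (a = 7 - 1*(-3)*(-5) = 7 + 3*(-5) = 7 - 15 = -8)
p(C, m) = √146/4 (p(C, m) = √((7 + 2*1) + ⅛) = √((7 + 2) + ⅛) = √(9 + ⅛) = √(73/8) = √146/4)
p(-40, -145)*(a - 1/(-35)) = (√146/4)*(-8 - 1/(-35)) = (√146/4)*(-8 - 1*(-1/35)) = (√146/4)*(-8 + 1/35) = (√146/4)*(-279/35) = -279*√146/140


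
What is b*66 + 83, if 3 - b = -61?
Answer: 4307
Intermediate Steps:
b = 64 (b = 3 - 1*(-61) = 3 + 61 = 64)
b*66 + 83 = 64*66 + 83 = 4224 + 83 = 4307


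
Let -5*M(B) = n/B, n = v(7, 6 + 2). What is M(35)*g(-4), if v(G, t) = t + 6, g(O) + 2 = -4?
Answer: 12/25 ≈ 0.48000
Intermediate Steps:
g(O) = -6 (g(O) = -2 - 4 = -6)
v(G, t) = 6 + t
n = 14 (n = 6 + (6 + 2) = 6 + 8 = 14)
M(B) = -14/(5*B)
M(35)*g(-4) = -14/5/35*(-6) = -14/5*1/35*(-6) = -2/25*(-6) = 12/25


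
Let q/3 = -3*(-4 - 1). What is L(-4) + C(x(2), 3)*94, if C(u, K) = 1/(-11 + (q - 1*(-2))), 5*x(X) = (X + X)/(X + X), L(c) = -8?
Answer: -97/18 ≈ -5.3889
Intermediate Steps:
q = 45 (q = 3*(-3*(-4 - 1)) = 3*(-3*(-5)) = 3*15 = 45)
x(X) = ⅕ (x(X) = ((X + X)/(X + X))/5 = ((2*X)/((2*X)))/5 = ((2*X)*(1/(2*X)))/5 = (⅕)*1 = ⅕)
C(u, K) = 1/36 (C(u, K) = 1/(-11 + (45 - 1*(-2))) = 1/(-11 + (45 + 2)) = 1/(-11 + 47) = 1/36)
L(-4) + C(x(2), 3)*94 = -8 + (1/36)*94 = -8 + 47/18 = -97/18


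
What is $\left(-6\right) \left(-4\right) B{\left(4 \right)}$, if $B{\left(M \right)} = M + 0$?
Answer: $96$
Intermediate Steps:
$B{\left(M \right)} = M$
$\left(-6\right) \left(-4\right) B{\left(4 \right)} = \left(-6\right) \left(-4\right) 4 = 24 \cdot 4 = 96$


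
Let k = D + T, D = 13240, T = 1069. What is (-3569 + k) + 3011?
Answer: 13751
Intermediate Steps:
k = 14309 (k = 13240 + 1069 = 14309)
(-3569 + k) + 3011 = (-3569 + 14309) + 3011 = 10740 + 3011 = 13751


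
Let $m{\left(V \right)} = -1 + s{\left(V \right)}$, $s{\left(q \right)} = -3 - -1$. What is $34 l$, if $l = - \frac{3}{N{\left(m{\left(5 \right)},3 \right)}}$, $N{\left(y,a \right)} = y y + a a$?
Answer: $- \frac{17}{3} \approx -5.6667$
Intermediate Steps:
$s{\left(q \right)} = -2$ ($s{\left(q \right)} = -3 + 1 = -2$)
$m{\left(V \right)} = -3$ ($m{\left(V \right)} = -1 - 2 = -3$)
$N{\left(y,a \right)} = a^{2} + y^{2}$ ($N{\left(y,a \right)} = y^{2} + a^{2} = a^{2} + y^{2}$)
$l = - \frac{1}{6}$ ($l = - \frac{3}{3^{2} + \left(-3\right)^{2}} = - \frac{3}{9 + 9} = - \frac{3}{18} = \left(-3\right) \frac{1}{18} = - \frac{1}{6} \approx -0.16667$)
$34 l = 34 \left(- \frac{1}{6}\right) = - \frac{17}{3}$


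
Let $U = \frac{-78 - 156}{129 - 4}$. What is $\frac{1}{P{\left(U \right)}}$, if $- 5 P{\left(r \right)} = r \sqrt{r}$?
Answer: $- \frac{3125 i \sqrt{130}}{18252} \approx - 1.9521 i$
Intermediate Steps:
$U = - \frac{234}{125} \approx -1.872$
$P{\left(r \right)} = - \frac{r^{\frac{3}{2}}}{5}$ ($P{\left(r \right)} = - \frac{r \sqrt{r}}{5} = - \frac{r^{\frac{3}{2}}}{5}$)
$\frac{1}{P{\left(U \right)}} = \frac{1}{\left(- \frac{1}{5}\right) \left(- \frac{234}{125}\right)^{\frac{3}{2}}} = \frac{1}{\left(- \frac{1}{5}\right) \left(- \frac{702 i \sqrt{130}}{3125}\right)} = \frac{1}{\frac{702}{15625} i \sqrt{130}} = - \frac{3125 i \sqrt{130}}{18252}$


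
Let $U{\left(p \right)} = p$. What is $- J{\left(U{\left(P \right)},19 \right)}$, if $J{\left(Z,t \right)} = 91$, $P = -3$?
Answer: $-91$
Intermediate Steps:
$- J{\left(U{\left(P \right)},19 \right)} = \left(-1\right) 91 = -91$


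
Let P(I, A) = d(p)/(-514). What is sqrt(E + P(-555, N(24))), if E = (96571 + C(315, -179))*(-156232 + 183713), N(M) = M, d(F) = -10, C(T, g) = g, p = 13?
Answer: 3*sqrt(19440044768037)/257 ≈ 51468.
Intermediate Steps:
P(I, A) = 5/257 (P(I, A) = -10/(-514) = -10*(-1/514) = 5/257)
E = 2648948552 (E = (96571 - 179)*(-156232 + 183713) = 96392*27481 = 2648948552)
sqrt(E + P(-555, N(24))) = sqrt(2648948552 + 5/257) = sqrt(680779777869/257) = 3*sqrt(19440044768037)/257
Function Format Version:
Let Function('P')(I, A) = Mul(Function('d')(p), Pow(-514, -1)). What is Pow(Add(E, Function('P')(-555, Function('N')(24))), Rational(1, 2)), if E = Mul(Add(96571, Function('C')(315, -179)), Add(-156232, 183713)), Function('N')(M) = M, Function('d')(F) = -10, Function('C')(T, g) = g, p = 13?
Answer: Mul(Rational(3, 257), Pow(19440044768037, Rational(1, 2))) ≈ 51468.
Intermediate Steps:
Function('P')(I, A) = Rational(5, 257) (Function('P')(I, A) = Mul(-10, Pow(-514, -1)) = Mul(-10, Rational(-1, 514)) = Rational(5, 257))
E = 2648948552 (E = Mul(Add(96571, -179), Add(-156232, 183713)) = Mul(96392, 27481) = 2648948552)
Pow(Add(E, Function('P')(-555, Function('N')(24))), Rational(1, 2)) = Pow(Add(2648948552, Rational(5, 257)), Rational(1, 2)) = Pow(Rational(680779777869, 257), Rational(1, 2)) = Mul(Rational(3, 257), Pow(19440044768037, Rational(1, 2)))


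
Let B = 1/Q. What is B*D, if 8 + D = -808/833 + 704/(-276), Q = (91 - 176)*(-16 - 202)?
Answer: -331088/532524405 ≈ -0.00062173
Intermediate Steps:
Q = 18530 (Q = -85*(-218) = 18530)
D = -662176/57477 (D = -8 + (-808/833 + 704/(-276)) = -8 + (-808*1/833 + 704*(-1/276)) = -8 + (-808/833 - 176/69) = -8 - 202360/57477 = -662176/57477 ≈ -11.521)
B = 1/18530 ≈ 5.3967e-5
B*D = (1/18530)*(-662176/57477) = -331088/532524405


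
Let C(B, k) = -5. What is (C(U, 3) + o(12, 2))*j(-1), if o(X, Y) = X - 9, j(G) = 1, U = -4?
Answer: -2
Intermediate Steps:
o(X, Y) = -9 + X
(C(U, 3) + o(12, 2))*j(-1) = (-5 + (-9 + 12))*1 = (-5 + 3)*1 = -2*1 = -2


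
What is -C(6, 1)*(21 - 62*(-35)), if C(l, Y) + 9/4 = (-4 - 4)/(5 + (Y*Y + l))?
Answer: 76685/12 ≈ 6390.4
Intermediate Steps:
C(l, Y) = -9/4 - 8/(5 + l + Y**2) (C(l, Y) = -9/4 + (-4 - 4)/(5 + (Y*Y + l)) = -9/4 - 8/(5 + (Y**2 + l)) = -9/4 - 8/(5 + (l + Y**2)) = -9/4 - 8/(5 + l + Y**2))
-C(6, 1)*(21 - 62*(-35)) = -(-77 - 9*6 - 9*1**2)/(4*(5 + 6 + 1**2))*(21 - 62*(-35)) = -(-77 - 54 - 9*1)/(4*(5 + 6 + 1))*(21 + 2170) = -(1/4)*(-77 - 54 - 9)/12*2191 = -(1/4)*(1/12)*(-140)*2191 = -(-35)*2191/12 = -1*(-76685/12) = 76685/12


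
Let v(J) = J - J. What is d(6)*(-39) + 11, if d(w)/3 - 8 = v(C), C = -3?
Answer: -925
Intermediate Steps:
v(J) = 0
d(w) = 24 (d(w) = 24 + 3*0 = 24 + 0 = 24)
d(6)*(-39) + 11 = 24*(-39) + 11 = -936 + 11 = -925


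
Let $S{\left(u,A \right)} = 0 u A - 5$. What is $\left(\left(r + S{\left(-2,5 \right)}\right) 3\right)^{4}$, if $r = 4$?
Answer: $81$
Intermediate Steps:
$S{\left(u,A \right)} = -5$ ($S{\left(u,A \right)} = 0 A - 5 = 0 - 5 = -5$)
$\left(\left(r + S{\left(-2,5 \right)}\right) 3\right)^{4} = \left(\left(4 - 5\right) 3\right)^{4} = \left(\left(-1\right) 3\right)^{4} = \left(-3\right)^{4} = 81$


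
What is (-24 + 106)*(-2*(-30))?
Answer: 4920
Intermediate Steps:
(-24 + 106)*(-2*(-30)) = 82*60 = 4920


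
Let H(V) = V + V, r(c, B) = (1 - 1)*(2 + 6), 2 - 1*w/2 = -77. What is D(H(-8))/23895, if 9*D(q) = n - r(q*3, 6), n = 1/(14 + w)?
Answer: 1/36989460 ≈ 2.7035e-8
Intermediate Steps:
w = 158 (w = 4 - 2*(-77) = 4 + 154 = 158)
r(c, B) = 0 (r(c, B) = 0*8 = 0)
H(V) = 2*V
n = 1/172 (n = 1/(14 + 158) = 1/172 ≈ 0.0058140)
D(q) = 1/1548 (D(q) = (1/172 - 1*0)/9 = (1/172 + 0)/9 = (1/9)*(1/172) = 1/1548)
D(H(-8))/23895 = (1/1548)/23895 = (1/1548)*(1/23895) = 1/36989460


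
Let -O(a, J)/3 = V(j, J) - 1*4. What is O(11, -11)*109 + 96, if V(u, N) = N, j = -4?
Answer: 5001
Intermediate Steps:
O(a, J) = 12 - 3*J (O(a, J) = -3*(J - 1*4) = -3*(J - 4) = -3*(-4 + J) = 12 - 3*J)
O(11, -11)*109 + 96 = (12 - 3*(-11))*109 + 96 = (12 + 33)*109 + 96 = 45*109 + 96 = 4905 + 96 = 5001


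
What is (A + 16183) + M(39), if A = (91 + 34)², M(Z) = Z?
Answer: 31847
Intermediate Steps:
A = 15625 (A = 125² = 15625)
(A + 16183) + M(39) = (15625 + 16183) + 39 = 31808 + 39 = 31847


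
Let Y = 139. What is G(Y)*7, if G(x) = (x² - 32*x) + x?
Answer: 105084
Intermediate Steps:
G(x) = x² - 31*x
G(Y)*7 = (139*(-31 + 139))*7 = (139*108)*7 = 15012*7 = 105084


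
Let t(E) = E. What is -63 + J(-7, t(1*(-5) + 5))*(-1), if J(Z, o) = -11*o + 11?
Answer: -74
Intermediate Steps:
J(Z, o) = 11 - 11*o
-63 + J(-7, t(1*(-5) + 5))*(-1) = -63 + (11 - 11*(1*(-5) + 5))*(-1) = -63 + (11 - 11*(-5 + 5))*(-1) = -63 + (11 - 11*0)*(-1) = -63 + (11 + 0)*(-1) = -63 + 11*(-1) = -63 - 11 = -74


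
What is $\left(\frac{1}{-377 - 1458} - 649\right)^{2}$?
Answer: $\frac{1418280919056}{3367225} \approx 4.212 \cdot 10^{5}$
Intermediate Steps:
$\left(\frac{1}{-377 - 1458} - 649\right)^{2} = \left(\frac{1}{-1835} - 649\right)^{2} = \left(- \frac{1}{1835} - 649\right)^{2} = \left(- \frac{1190916}{1835}\right)^{2} = \frac{1418280919056}{3367225}$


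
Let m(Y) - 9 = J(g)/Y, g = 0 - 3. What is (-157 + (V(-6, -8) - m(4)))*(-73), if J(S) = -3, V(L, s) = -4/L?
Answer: 144175/12 ≈ 12015.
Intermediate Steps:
g = -3
m(Y) = 9 - 3/Y
(-157 + (V(-6, -8) - m(4)))*(-73) = (-157 + (-4/(-6) - (9 - 3/4)))*(-73) = (-157 + (-4*(-⅙) - (9 - 3*¼)))*(-73) = (-157 + (⅔ - (9 - ¾)))*(-73) = (-157 + (⅔ - 1*33/4))*(-73) = (-157 + (⅔ - 33/4))*(-73) = (-157 - 91/12)*(-73) = -1975/12*(-73) = 144175/12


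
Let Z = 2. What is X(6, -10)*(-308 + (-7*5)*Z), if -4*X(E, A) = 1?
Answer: 189/2 ≈ 94.500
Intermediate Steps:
X(E, A) = -1/4 (X(E, A) = -1/4*1 = -1/4)
X(6, -10)*(-308 + (-7*5)*Z) = -(-308 - 7*5*2)/4 = -(-308 - 35*2)/4 = -(-308 - 70)/4 = -1/4*(-378) = 189/2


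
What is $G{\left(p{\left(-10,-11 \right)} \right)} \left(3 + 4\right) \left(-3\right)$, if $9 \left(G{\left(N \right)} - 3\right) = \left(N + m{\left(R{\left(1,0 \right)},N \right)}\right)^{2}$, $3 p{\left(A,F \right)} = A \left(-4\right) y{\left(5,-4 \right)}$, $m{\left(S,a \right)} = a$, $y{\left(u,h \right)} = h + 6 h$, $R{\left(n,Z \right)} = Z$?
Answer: $- \frac{35124901}{27} \approx -1.3009 \cdot 10^{6}$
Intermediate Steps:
$y{\left(u,h \right)} = 7 h$
$p{\left(A,F \right)} = \frac{112 A}{3}$ ($p{\left(A,F \right)} = \frac{A \left(-4\right) 7 \left(-4\right)}{3} = \frac{- 4 A \left(-28\right)}{3} = \frac{112 A}{3}$)
$G{\left(N \right)} = 3 + \frac{4 N^{2}}{9}$ ($G{\left(N \right)} = 3 + \frac{\left(N + N\right)^{2}}{9} = 3 + \frac{\left(2 N\right)^{2}}{9} = 3 + \frac{4 N^{2}}{9}$)
$G{\left(p{\left(-10,-11 \right)} \right)} \left(3 + 4\right) \left(-3\right) = \left(3 + \frac{4 \left(\frac{112}{3} \left(-10\right)\right)^{2}}{9}\right) \left(3 + 4\right) \left(-3\right) = \left(3 + \frac{4 \left(- \frac{1120}{3}\right)^{2}}{9}\right) 7 \left(-3\right) = \left(3 + \frac{4}{9} \cdot \frac{1254400}{9}\right) \left(-21\right) = \left(3 + \frac{5017600}{81}\right) \left(-21\right) = \frac{5017843}{81} \left(-21\right) = - \frac{35124901}{27}$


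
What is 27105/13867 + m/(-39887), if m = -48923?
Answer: 1759552376/553113029 ≈ 3.1812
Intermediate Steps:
27105/13867 + m/(-39887) = 27105/13867 - 48923/(-39887) = 27105*(1/13867) - 48923*(-1/39887) = 27105/13867 + 48923/39887 = 1759552376/553113029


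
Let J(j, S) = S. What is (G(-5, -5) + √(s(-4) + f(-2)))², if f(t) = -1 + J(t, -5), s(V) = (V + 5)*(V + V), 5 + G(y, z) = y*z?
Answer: (20 + I*√14)² ≈ 386.0 + 149.67*I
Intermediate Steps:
G(y, z) = -5 + y*z
s(V) = 2*V*(5 + V) (s(V) = (5 + V)*(2*V) = 2*V*(5 + V))
f(t) = -6 (f(t) = -1 - 5 = -6)
(G(-5, -5) + √(s(-4) + f(-2)))² = ((-5 - 5*(-5)) + √(2*(-4)*(5 - 4) - 6))² = ((-5 + 25) + √(2*(-4)*1 - 6))² = (20 + √(-8 - 6))² = (20 + √(-14))² = (20 + I*√14)²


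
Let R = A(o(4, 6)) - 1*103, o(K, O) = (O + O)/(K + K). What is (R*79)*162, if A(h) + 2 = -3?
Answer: -1382184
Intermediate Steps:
o(K, O) = O/K (o(K, O) = (2*O)/((2*K)) = (2*O)*(1/(2*K)) = O/K)
A(h) = -5 (A(h) = -2 - 3 = -5)
R = -108 (R = -5 - 1*103 = -5 - 103 = -108)
(R*79)*162 = -108*79*162 = -8532*162 = -1382184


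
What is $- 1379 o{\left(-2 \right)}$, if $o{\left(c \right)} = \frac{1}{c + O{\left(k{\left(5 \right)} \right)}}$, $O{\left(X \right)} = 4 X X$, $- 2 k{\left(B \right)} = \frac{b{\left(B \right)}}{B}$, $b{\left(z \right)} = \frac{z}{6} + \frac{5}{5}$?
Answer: $\frac{1241100}{1679} \approx 739.19$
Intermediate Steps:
$b{\left(z \right)} = 1 + \frac{z}{6}$ ($b{\left(z \right)} = z \frac{1}{6} + 5 \cdot \frac{1}{5} = \frac{z}{6} + 1 = 1 + \frac{z}{6}$)
$k{\left(B \right)} = - \frac{1 + \frac{B}{6}}{2 B}$ ($k{\left(B \right)} = - \frac{\left(1 + \frac{B}{6}\right) \frac{1}{B}}{2} = - \frac{\frac{1}{B} \left(1 + \frac{B}{6}\right)}{2} = - \frac{1 + \frac{B}{6}}{2 B}$)
$O{\left(X \right)} = 4 X^{2}$
$o{\left(c \right)} = \frac{1}{\frac{121}{900} + c}$ ($o{\left(c \right)} = \frac{1}{c + 4 \left(\frac{-6 - 5}{12 \cdot 5}\right)^{2}} = \frac{1}{c + 4 \left(\frac{1}{12} \cdot \frac{1}{5} \left(-6 - 5\right)\right)^{2}} = \frac{1}{c + 4 \left(\frac{1}{12} \cdot \frac{1}{5} \left(-11\right)\right)^{2}} = \frac{1}{c + 4 \left(- \frac{11}{60}\right)^{2}} = \frac{1}{c + 4 \cdot \frac{121}{3600}} = \frac{1}{c + \frac{121}{900}} = \frac{1}{\frac{121}{900} + c}$)
$- 1379 o{\left(-2 \right)} = - 1379 \frac{900}{121 + 900 \left(-2\right)} = - 1379 \frac{900}{121 - 1800} = - 1379 \frac{900}{-1679} = - 1379 \cdot 900 \left(- \frac{1}{1679}\right) = \left(-1379\right) \left(- \frac{900}{1679}\right) = \frac{1241100}{1679}$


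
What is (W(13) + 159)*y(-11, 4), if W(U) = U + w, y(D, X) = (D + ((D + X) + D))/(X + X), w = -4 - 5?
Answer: -4727/8 ≈ -590.88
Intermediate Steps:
w = -9
y(D, X) = (X + 3*D)/(2*X) (y(D, X) = (D + (X + 2*D))/((2*X)) = (X + 3*D)*(1/(2*X)) = (X + 3*D)/(2*X))
W(U) = -9 + U (W(U) = U - 9 = -9 + U)
(W(13) + 159)*y(-11, 4) = ((-9 + 13) + 159)*((½)*(4 + 3*(-11))/4) = (4 + 159)*((½)*(¼)*(4 - 33)) = 163*((½)*(¼)*(-29)) = 163*(-29/8) = -4727/8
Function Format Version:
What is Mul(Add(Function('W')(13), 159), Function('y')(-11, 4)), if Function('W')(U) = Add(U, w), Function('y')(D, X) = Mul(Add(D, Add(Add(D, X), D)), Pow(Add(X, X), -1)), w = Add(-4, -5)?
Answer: Rational(-4727, 8) ≈ -590.88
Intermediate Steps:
w = -9
Function('y')(D, X) = Mul(Rational(1, 2), Pow(X, -1), Add(X, Mul(3, D))) (Function('y')(D, X) = Mul(Add(D, Add(X, Mul(2, D))), Pow(Mul(2, X), -1)) = Mul(Add(X, Mul(3, D)), Mul(Rational(1, 2), Pow(X, -1))) = Mul(Rational(1, 2), Pow(X, -1), Add(X, Mul(3, D))))
Function('W')(U) = Add(-9, U) (Function('W')(U) = Add(U, -9) = Add(-9, U))
Mul(Add(Function('W')(13), 159), Function('y')(-11, 4)) = Mul(Add(Add(-9, 13), 159), Mul(Rational(1, 2), Pow(4, -1), Add(4, Mul(3, -11)))) = Mul(Add(4, 159), Mul(Rational(1, 2), Rational(1, 4), Add(4, -33))) = Mul(163, Mul(Rational(1, 2), Rational(1, 4), -29)) = Mul(163, Rational(-29, 8)) = Rational(-4727, 8)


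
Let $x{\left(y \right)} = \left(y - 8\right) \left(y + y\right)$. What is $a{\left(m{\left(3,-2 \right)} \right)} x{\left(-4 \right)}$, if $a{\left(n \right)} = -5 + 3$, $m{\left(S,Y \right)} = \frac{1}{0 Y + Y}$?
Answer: $-192$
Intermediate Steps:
$m{\left(S,Y \right)} = \frac{1}{Y}$ ($m{\left(S,Y \right)} = \frac{1}{0 + Y} = \frac{1}{Y}$)
$x{\left(y \right)} = 2 y \left(-8 + y\right)$ ($x{\left(y \right)} = \left(-8 + y\right) 2 y = 2 y \left(-8 + y\right)$)
$a{\left(n \right)} = -2$
$a{\left(m{\left(3,-2 \right)} \right)} x{\left(-4 \right)} = - 2 \cdot 2 \left(-4\right) \left(-8 - 4\right) = - 2 \cdot 2 \left(-4\right) \left(-12\right) = \left(-2\right) 96 = -192$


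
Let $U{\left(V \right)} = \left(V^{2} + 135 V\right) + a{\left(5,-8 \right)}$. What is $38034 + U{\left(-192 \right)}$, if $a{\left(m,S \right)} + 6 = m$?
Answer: $48977$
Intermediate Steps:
$a{\left(m,S \right)} = -6 + m$
$U{\left(V \right)} = -1 + V^{2} + 135 V$ ($U{\left(V \right)} = \left(V^{2} + 135 V\right) + \left(-6 + 5\right) = \left(V^{2} + 135 V\right) - 1 = -1 + V^{2} + 135 V$)
$38034 + U{\left(-192 \right)} = 38034 + \left(-1 + \left(-192\right)^{2} + 135 \left(-192\right)\right) = 38034 - -10943 = 38034 + 10943 = 48977$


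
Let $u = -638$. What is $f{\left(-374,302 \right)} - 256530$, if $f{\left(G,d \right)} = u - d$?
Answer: $-257470$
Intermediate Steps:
$f{\left(G,d \right)} = -638 - d$
$f{\left(-374,302 \right)} - 256530 = \left(-638 - 302\right) - 256530 = -940 - 256530 = -257470$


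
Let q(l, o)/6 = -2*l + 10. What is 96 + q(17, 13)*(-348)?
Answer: 50208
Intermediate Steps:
q(l, o) = 60 - 12*l (q(l, o) = 6*(-2*l + 10) = 6*(10 - 2*l) = 60 - 12*l)
96 + q(17, 13)*(-348) = 96 + (60 - 12*17)*(-348) = 96 + (60 - 204)*(-348) = 96 - 144*(-348) = 96 + 50112 = 50208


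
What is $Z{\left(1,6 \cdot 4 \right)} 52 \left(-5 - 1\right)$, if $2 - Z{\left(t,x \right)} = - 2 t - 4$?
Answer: $-2496$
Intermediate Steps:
$Z{\left(t,x \right)} = 6 + 2 t$ ($Z{\left(t,x \right)} = 2 - \left(- 2 t - 4\right) = 2 - \left(-4 - 2 t\right) = 2 + \left(4 + 2 t\right) = 6 + 2 t$)
$Z{\left(1,6 \cdot 4 \right)} 52 \left(-5 - 1\right) = \left(6 + 2 \cdot 1\right) 52 \left(-5 - 1\right) = \left(6 + 2\right) 52 \left(-6\right) = 8 \cdot 52 \left(-6\right) = 416 \left(-6\right) = -2496$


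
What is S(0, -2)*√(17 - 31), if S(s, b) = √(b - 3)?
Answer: -√70 ≈ -8.3666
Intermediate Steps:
S(s, b) = √(-3 + b)
S(0, -2)*√(17 - 31) = √(-3 - 2)*√(17 - 31) = √(-5)*√(-14) = (I*√5)*(I*√14) = -√70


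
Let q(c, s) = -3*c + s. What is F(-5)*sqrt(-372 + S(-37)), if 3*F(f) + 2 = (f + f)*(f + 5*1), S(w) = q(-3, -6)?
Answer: -2*I*sqrt(41) ≈ -12.806*I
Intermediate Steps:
q(c, s) = s - 3*c
S(w) = 3 (S(w) = -6 - 3*(-3) = -6 + 9 = 3)
F(f) = -2/3 + 2*f*(5 + f)/3 (F(f) = -2/3 + ((f + f)*(f + 5*1))/3 = -2/3 + ((2*f)*(f + 5))/3 = -2/3 + ((2*f)*(5 + f))/3 = -2/3 + (2*f*(5 + f))/3 = -2/3 + 2*f*(5 + f)/3)
F(-5)*sqrt(-372 + S(-37)) = (-2/3 + (2/3)*(-5)**2 + (10/3)*(-5))*sqrt(-372 + 3) = (-2/3 + (2/3)*25 - 50/3)*sqrt(-369) = (-2/3 + 50/3 - 50/3)*(3*I*sqrt(41)) = -2*I*sqrt(41)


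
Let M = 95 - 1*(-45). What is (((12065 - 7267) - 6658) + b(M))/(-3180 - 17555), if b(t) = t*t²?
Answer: -548428/4147 ≈ -132.25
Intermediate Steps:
M = 140 (M = 95 + 45 = 140)
b(t) = t³
(((12065 - 7267) - 6658) + b(M))/(-3180 - 17555) = (((12065 - 7267) - 6658) + 140³)/(-3180 - 17555) = ((4798 - 6658) + 2744000)/(-20735) = (-1860 + 2744000)*(-1/20735) = 2742140*(-1/20735) = -548428/4147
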